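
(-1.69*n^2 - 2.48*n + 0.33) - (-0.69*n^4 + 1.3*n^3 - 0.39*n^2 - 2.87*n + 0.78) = 0.69*n^4 - 1.3*n^3 - 1.3*n^2 + 0.39*n - 0.45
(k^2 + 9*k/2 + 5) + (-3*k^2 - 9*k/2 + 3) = 8 - 2*k^2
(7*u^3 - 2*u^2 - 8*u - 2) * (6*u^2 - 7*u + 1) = 42*u^5 - 61*u^4 - 27*u^3 + 42*u^2 + 6*u - 2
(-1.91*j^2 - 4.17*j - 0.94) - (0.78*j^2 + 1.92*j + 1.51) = -2.69*j^2 - 6.09*j - 2.45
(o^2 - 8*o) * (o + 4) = o^3 - 4*o^2 - 32*o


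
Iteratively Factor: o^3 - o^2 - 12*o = (o)*(o^2 - o - 12) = o*(o - 4)*(o + 3)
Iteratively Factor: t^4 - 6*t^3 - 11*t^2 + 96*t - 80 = (t - 1)*(t^3 - 5*t^2 - 16*t + 80) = (t - 1)*(t + 4)*(t^2 - 9*t + 20) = (t - 5)*(t - 1)*(t + 4)*(t - 4)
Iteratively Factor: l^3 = (l)*(l^2) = l^2*(l)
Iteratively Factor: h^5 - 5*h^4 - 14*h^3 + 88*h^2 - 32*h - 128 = (h - 4)*(h^4 - h^3 - 18*h^2 + 16*h + 32) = (h - 4)*(h + 4)*(h^3 - 5*h^2 + 2*h + 8) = (h - 4)*(h + 1)*(h + 4)*(h^2 - 6*h + 8) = (h - 4)*(h - 2)*(h + 1)*(h + 4)*(h - 4)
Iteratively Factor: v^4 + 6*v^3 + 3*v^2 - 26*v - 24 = (v - 2)*(v^3 + 8*v^2 + 19*v + 12) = (v - 2)*(v + 3)*(v^2 + 5*v + 4) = (v - 2)*(v + 1)*(v + 3)*(v + 4)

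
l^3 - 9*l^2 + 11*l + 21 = (l - 7)*(l - 3)*(l + 1)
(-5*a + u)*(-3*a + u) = 15*a^2 - 8*a*u + u^2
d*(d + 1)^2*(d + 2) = d^4 + 4*d^3 + 5*d^2 + 2*d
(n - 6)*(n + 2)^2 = n^3 - 2*n^2 - 20*n - 24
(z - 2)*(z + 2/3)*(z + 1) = z^3 - z^2/3 - 8*z/3 - 4/3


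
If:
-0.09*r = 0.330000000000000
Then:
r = -3.67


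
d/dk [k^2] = 2*k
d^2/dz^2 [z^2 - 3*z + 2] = 2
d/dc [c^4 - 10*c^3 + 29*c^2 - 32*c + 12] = 4*c^3 - 30*c^2 + 58*c - 32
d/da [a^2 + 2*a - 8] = 2*a + 2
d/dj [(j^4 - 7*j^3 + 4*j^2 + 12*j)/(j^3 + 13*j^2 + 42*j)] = (j^4 + 26*j^3 + 31*j^2 - 612*j + 12)/(j^4 + 26*j^3 + 253*j^2 + 1092*j + 1764)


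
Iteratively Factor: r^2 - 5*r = (r)*(r - 5)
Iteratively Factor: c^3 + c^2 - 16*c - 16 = (c - 4)*(c^2 + 5*c + 4) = (c - 4)*(c + 1)*(c + 4)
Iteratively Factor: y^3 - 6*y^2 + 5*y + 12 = (y + 1)*(y^2 - 7*y + 12) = (y - 3)*(y + 1)*(y - 4)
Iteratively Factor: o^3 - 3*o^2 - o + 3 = (o - 1)*(o^2 - 2*o - 3) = (o - 3)*(o - 1)*(o + 1)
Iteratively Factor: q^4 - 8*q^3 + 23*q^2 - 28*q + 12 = (q - 1)*(q^3 - 7*q^2 + 16*q - 12) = (q - 3)*(q - 1)*(q^2 - 4*q + 4) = (q - 3)*(q - 2)*(q - 1)*(q - 2)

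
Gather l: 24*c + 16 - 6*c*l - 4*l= 24*c + l*(-6*c - 4) + 16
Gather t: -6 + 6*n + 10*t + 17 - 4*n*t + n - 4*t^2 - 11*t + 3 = 7*n - 4*t^2 + t*(-4*n - 1) + 14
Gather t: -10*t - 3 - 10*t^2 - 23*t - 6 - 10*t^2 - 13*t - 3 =-20*t^2 - 46*t - 12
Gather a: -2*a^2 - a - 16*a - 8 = -2*a^2 - 17*a - 8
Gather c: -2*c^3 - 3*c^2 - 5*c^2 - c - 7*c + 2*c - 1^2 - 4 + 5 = -2*c^3 - 8*c^2 - 6*c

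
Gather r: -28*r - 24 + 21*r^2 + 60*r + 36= 21*r^2 + 32*r + 12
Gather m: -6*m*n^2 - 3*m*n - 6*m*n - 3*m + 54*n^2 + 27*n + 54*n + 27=m*(-6*n^2 - 9*n - 3) + 54*n^2 + 81*n + 27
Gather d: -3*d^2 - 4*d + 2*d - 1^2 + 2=-3*d^2 - 2*d + 1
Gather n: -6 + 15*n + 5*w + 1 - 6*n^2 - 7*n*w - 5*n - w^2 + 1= -6*n^2 + n*(10 - 7*w) - w^2 + 5*w - 4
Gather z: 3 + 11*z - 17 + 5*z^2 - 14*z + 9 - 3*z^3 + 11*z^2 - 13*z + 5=-3*z^3 + 16*z^2 - 16*z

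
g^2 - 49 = (g - 7)*(g + 7)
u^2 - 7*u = u*(u - 7)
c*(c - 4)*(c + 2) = c^3 - 2*c^2 - 8*c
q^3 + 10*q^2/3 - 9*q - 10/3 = (q - 2)*(q + 1/3)*(q + 5)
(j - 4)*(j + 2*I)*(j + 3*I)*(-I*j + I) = -I*j^4 + 5*j^3 + 5*I*j^3 - 25*j^2 + 2*I*j^2 + 20*j - 30*I*j + 24*I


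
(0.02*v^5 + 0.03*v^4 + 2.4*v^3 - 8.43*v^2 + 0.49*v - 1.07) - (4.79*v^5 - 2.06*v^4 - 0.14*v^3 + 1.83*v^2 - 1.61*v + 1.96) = -4.77*v^5 + 2.09*v^4 + 2.54*v^3 - 10.26*v^2 + 2.1*v - 3.03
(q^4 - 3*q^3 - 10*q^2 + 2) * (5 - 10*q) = -10*q^5 + 35*q^4 + 85*q^3 - 50*q^2 - 20*q + 10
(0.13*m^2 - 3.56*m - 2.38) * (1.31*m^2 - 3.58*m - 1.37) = 0.1703*m^4 - 5.129*m^3 + 9.4489*m^2 + 13.3976*m + 3.2606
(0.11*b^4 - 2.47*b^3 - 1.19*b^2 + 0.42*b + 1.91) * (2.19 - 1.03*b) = -0.1133*b^5 + 2.785*b^4 - 4.1836*b^3 - 3.0387*b^2 - 1.0475*b + 4.1829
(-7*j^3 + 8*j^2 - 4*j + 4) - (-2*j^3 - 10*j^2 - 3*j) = -5*j^3 + 18*j^2 - j + 4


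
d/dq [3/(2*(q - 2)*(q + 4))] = 3*(-q - 1)/(q^4 + 4*q^3 - 12*q^2 - 32*q + 64)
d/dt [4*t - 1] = 4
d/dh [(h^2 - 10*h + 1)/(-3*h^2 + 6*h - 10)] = 2*(-12*h^2 - 7*h + 47)/(9*h^4 - 36*h^3 + 96*h^2 - 120*h + 100)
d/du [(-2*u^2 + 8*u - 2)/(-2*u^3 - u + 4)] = 2*(2*(u - 2)*(2*u^3 + u - 4) - (6*u^2 + 1)*(u^2 - 4*u + 1))/(2*u^3 + u - 4)^2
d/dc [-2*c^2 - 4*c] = -4*c - 4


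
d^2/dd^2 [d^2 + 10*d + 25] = 2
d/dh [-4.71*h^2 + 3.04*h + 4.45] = 3.04 - 9.42*h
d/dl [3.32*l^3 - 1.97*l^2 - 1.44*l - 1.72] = 9.96*l^2 - 3.94*l - 1.44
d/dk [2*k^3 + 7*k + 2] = 6*k^2 + 7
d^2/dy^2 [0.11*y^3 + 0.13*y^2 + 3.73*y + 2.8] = 0.66*y + 0.26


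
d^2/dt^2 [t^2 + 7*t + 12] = 2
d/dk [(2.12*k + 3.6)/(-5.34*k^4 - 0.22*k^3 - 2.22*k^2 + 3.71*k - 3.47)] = (33.9624*k^4 + 77.8288*k^3 + 7.0824*k^2 + 15.984*k - 20.7124)/(28.5156*k^8 + 2.3496*k^7 + 23.758*k^6 - 38.646*k^5 + 40.3556*k^4 - 14.9456*k^3 + 29.1709*k^2 - 25.7474*k + 12.0409)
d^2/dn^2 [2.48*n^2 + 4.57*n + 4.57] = 4.96000000000000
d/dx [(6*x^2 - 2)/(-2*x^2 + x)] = 2*(3*x^2 - 4*x + 1)/(x^2*(4*x^2 - 4*x + 1))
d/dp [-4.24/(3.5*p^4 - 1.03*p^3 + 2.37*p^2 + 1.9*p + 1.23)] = (59.36*p^3 - 13.1016*p^2 + 20.0976*p + 8.056)/(3.5*p^4 - 1.03*p^3 + 2.37*p^2 + 1.9*p + 1.23)^2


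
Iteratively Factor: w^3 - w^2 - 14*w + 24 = (w + 4)*(w^2 - 5*w + 6) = (w - 2)*(w + 4)*(w - 3)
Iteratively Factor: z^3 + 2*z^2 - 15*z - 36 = (z + 3)*(z^2 - z - 12) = (z - 4)*(z + 3)*(z + 3)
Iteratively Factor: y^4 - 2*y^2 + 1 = (y + 1)*(y^3 - y^2 - y + 1) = (y - 1)*(y + 1)*(y^2 - 1) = (y - 1)^2*(y + 1)*(y + 1)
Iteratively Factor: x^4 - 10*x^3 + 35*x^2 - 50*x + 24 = (x - 3)*(x^3 - 7*x^2 + 14*x - 8) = (x - 3)*(x - 2)*(x^2 - 5*x + 4) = (x - 4)*(x - 3)*(x - 2)*(x - 1)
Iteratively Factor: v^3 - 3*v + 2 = (v - 1)*(v^2 + v - 2) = (v - 1)^2*(v + 2)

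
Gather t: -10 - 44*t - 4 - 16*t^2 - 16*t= -16*t^2 - 60*t - 14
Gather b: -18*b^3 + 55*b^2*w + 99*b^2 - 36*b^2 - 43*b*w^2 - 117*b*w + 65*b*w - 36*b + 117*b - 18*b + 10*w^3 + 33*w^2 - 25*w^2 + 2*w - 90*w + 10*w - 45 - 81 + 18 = -18*b^3 + b^2*(55*w + 63) + b*(-43*w^2 - 52*w + 63) + 10*w^3 + 8*w^2 - 78*w - 108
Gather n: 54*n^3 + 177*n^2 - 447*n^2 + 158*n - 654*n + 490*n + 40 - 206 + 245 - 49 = 54*n^3 - 270*n^2 - 6*n + 30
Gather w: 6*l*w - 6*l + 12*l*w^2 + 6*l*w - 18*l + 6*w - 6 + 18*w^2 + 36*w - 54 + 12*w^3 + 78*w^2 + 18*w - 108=-24*l + 12*w^3 + w^2*(12*l + 96) + w*(12*l + 60) - 168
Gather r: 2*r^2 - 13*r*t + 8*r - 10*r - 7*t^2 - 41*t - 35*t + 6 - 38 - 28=2*r^2 + r*(-13*t - 2) - 7*t^2 - 76*t - 60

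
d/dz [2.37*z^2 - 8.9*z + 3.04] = 4.74*z - 8.9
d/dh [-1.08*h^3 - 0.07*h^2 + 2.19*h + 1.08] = -3.24*h^2 - 0.14*h + 2.19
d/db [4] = 0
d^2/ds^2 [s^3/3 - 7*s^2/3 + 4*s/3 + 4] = 2*s - 14/3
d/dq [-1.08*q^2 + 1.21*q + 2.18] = 1.21 - 2.16*q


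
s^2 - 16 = (s - 4)*(s + 4)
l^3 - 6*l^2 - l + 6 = (l - 6)*(l - 1)*(l + 1)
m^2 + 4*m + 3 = (m + 1)*(m + 3)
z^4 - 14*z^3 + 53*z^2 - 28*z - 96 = (z - 8)*(z - 4)*(z - 3)*(z + 1)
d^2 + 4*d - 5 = (d - 1)*(d + 5)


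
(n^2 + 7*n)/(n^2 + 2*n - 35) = n/(n - 5)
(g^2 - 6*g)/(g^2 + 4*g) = (g - 6)/(g + 4)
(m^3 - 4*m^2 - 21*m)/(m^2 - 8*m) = (m^2 - 4*m - 21)/(m - 8)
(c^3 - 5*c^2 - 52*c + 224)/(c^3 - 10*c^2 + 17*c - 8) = (c^2 + 3*c - 28)/(c^2 - 2*c + 1)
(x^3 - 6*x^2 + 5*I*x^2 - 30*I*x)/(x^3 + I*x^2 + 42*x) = (x^2 + x*(-6 + 5*I) - 30*I)/(x^2 + I*x + 42)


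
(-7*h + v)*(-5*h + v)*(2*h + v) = 70*h^3 + 11*h^2*v - 10*h*v^2 + v^3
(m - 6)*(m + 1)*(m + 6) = m^3 + m^2 - 36*m - 36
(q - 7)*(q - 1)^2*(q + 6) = q^4 - 3*q^3 - 39*q^2 + 83*q - 42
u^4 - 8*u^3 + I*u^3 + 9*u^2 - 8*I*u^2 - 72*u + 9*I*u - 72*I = (u - 8)*(u - 3*I)*(u + I)*(u + 3*I)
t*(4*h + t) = 4*h*t + t^2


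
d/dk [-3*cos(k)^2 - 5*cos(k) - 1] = (6*cos(k) + 5)*sin(k)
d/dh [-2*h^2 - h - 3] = -4*h - 1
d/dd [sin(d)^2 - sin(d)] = sin(2*d) - cos(d)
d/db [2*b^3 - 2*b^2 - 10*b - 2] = 6*b^2 - 4*b - 10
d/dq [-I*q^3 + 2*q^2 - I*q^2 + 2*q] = -3*I*q^2 + 2*q*(2 - I) + 2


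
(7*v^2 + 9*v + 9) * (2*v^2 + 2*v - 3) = 14*v^4 + 32*v^3 + 15*v^2 - 9*v - 27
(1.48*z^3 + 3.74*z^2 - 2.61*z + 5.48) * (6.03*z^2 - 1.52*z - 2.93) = 8.9244*z^5 + 20.3026*z^4 - 25.7595*z^3 + 26.0534*z^2 - 0.682300000000001*z - 16.0564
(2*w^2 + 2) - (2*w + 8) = 2*w^2 - 2*w - 6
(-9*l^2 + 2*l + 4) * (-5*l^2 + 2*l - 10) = 45*l^4 - 28*l^3 + 74*l^2 - 12*l - 40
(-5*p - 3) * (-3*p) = 15*p^2 + 9*p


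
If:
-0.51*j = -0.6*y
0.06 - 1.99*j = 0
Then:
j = 0.03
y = 0.03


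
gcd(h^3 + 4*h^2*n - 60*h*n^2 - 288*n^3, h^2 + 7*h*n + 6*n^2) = h + 6*n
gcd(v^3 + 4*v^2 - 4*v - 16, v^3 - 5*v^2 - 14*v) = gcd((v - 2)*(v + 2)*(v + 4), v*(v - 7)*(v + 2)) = v + 2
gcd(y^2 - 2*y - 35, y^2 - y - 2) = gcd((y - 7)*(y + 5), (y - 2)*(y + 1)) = 1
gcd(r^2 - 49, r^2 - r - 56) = r + 7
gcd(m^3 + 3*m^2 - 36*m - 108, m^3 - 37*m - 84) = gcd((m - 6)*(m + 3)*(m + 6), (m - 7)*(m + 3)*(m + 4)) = m + 3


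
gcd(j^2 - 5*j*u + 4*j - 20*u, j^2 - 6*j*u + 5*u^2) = -j + 5*u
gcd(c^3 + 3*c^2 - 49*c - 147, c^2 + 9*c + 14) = c + 7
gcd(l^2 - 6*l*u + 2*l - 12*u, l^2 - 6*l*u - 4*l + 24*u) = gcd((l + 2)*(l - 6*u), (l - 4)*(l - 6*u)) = -l + 6*u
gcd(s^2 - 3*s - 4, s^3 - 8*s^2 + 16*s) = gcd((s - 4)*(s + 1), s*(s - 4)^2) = s - 4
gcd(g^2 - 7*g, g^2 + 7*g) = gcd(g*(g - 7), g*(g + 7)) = g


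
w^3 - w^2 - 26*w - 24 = (w - 6)*(w + 1)*(w + 4)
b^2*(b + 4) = b^3 + 4*b^2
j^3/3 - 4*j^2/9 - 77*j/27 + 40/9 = (j/3 + 1)*(j - 8/3)*(j - 5/3)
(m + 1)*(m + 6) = m^2 + 7*m + 6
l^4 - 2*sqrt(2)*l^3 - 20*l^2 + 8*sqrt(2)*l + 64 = (l - 2)*(l + 2)*(l - 4*sqrt(2))*(l + 2*sqrt(2))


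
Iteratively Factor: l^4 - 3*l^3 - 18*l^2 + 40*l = (l + 4)*(l^3 - 7*l^2 + 10*l) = (l - 5)*(l + 4)*(l^2 - 2*l) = (l - 5)*(l - 2)*(l + 4)*(l)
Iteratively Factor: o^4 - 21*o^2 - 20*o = (o - 5)*(o^3 + 5*o^2 + 4*o) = (o - 5)*(o + 4)*(o^2 + o) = (o - 5)*(o + 1)*(o + 4)*(o)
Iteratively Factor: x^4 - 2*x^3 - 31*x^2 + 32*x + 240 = (x + 3)*(x^3 - 5*x^2 - 16*x + 80) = (x + 3)*(x + 4)*(x^2 - 9*x + 20) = (x - 4)*(x + 3)*(x + 4)*(x - 5)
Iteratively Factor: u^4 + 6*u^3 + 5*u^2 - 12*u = (u - 1)*(u^3 + 7*u^2 + 12*u) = (u - 1)*(u + 4)*(u^2 + 3*u) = u*(u - 1)*(u + 4)*(u + 3)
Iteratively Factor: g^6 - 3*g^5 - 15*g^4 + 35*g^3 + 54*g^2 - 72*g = (g + 3)*(g^5 - 6*g^4 + 3*g^3 + 26*g^2 - 24*g) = (g + 2)*(g + 3)*(g^4 - 8*g^3 + 19*g^2 - 12*g) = (g - 4)*(g + 2)*(g + 3)*(g^3 - 4*g^2 + 3*g) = g*(g - 4)*(g + 2)*(g + 3)*(g^2 - 4*g + 3) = g*(g - 4)*(g - 3)*(g + 2)*(g + 3)*(g - 1)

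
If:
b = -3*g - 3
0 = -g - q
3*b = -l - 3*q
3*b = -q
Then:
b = -3/10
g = -9/10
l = -9/5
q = 9/10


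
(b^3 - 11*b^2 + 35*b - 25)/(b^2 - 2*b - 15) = (b^2 - 6*b + 5)/(b + 3)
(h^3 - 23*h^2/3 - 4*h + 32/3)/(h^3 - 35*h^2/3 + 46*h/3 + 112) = (3*h^2 + h - 4)/(3*h^2 - 11*h - 42)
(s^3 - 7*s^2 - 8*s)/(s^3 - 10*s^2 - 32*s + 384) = s*(s + 1)/(s^2 - 2*s - 48)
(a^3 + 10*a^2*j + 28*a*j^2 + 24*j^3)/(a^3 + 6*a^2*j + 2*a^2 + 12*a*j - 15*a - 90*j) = (a^2 + 4*a*j + 4*j^2)/(a^2 + 2*a - 15)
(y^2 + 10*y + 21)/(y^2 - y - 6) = (y^2 + 10*y + 21)/(y^2 - y - 6)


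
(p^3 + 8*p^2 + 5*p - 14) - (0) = p^3 + 8*p^2 + 5*p - 14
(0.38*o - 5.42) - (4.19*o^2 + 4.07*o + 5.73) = -4.19*o^2 - 3.69*o - 11.15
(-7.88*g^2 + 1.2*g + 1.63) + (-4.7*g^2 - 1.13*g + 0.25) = -12.58*g^2 + 0.0700000000000001*g + 1.88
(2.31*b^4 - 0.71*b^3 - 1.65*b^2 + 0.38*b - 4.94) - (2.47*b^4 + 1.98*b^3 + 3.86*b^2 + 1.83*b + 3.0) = -0.16*b^4 - 2.69*b^3 - 5.51*b^2 - 1.45*b - 7.94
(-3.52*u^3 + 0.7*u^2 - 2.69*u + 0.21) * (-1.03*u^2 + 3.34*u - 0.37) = 3.6256*u^5 - 12.4778*u^4 + 6.4111*u^3 - 9.4599*u^2 + 1.6967*u - 0.0777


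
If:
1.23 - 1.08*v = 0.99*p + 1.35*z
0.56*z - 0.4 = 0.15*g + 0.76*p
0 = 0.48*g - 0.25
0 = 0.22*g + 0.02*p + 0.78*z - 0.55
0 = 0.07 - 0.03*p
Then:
No Solution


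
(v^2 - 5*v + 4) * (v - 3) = v^3 - 8*v^2 + 19*v - 12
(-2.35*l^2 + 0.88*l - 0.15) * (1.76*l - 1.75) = -4.136*l^3 + 5.6613*l^2 - 1.804*l + 0.2625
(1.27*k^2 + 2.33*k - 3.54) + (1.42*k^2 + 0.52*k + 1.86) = 2.69*k^2 + 2.85*k - 1.68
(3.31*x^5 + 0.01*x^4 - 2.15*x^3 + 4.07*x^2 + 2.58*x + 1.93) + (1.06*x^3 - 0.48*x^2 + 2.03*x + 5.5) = 3.31*x^5 + 0.01*x^4 - 1.09*x^3 + 3.59*x^2 + 4.61*x + 7.43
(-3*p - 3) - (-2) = -3*p - 1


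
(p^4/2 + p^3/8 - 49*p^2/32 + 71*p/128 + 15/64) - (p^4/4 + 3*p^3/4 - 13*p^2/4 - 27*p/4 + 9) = p^4/4 - 5*p^3/8 + 55*p^2/32 + 935*p/128 - 561/64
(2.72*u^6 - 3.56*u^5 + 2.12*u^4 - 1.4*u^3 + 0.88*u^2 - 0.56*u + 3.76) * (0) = 0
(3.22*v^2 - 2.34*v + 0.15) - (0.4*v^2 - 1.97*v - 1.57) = 2.82*v^2 - 0.37*v + 1.72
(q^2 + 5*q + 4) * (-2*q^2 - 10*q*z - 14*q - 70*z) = -2*q^4 - 10*q^3*z - 24*q^3 - 120*q^2*z - 78*q^2 - 390*q*z - 56*q - 280*z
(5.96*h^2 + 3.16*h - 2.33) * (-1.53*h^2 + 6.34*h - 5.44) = -9.1188*h^4 + 32.9516*h^3 - 8.8231*h^2 - 31.9626*h + 12.6752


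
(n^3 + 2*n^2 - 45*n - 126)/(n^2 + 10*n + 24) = (n^2 - 4*n - 21)/(n + 4)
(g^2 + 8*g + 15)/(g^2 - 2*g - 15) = (g + 5)/(g - 5)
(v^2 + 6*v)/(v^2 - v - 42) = v/(v - 7)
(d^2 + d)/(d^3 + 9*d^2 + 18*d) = (d + 1)/(d^2 + 9*d + 18)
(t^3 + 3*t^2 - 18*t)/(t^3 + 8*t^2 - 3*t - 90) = t/(t + 5)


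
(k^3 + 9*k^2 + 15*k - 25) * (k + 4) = k^4 + 13*k^3 + 51*k^2 + 35*k - 100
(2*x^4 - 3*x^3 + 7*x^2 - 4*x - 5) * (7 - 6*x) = -12*x^5 + 32*x^4 - 63*x^3 + 73*x^2 + 2*x - 35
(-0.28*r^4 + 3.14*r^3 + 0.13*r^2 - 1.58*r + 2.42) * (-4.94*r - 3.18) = 1.3832*r^5 - 14.6212*r^4 - 10.6274*r^3 + 7.3918*r^2 - 6.9304*r - 7.6956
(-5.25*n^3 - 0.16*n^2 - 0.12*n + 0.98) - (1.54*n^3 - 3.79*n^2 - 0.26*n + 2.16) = -6.79*n^3 + 3.63*n^2 + 0.14*n - 1.18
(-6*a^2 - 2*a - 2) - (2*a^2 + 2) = -8*a^2 - 2*a - 4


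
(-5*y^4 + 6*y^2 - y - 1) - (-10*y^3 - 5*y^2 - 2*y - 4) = -5*y^4 + 10*y^3 + 11*y^2 + y + 3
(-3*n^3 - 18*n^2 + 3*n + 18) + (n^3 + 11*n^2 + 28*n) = -2*n^3 - 7*n^2 + 31*n + 18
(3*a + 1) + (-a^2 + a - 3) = -a^2 + 4*a - 2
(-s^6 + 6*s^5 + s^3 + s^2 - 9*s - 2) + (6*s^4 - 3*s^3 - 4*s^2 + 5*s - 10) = -s^6 + 6*s^5 + 6*s^4 - 2*s^3 - 3*s^2 - 4*s - 12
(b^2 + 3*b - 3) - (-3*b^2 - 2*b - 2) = 4*b^2 + 5*b - 1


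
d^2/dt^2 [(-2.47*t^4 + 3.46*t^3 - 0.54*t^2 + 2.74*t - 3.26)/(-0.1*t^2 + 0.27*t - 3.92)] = (0.0494*t^6 - 0.40014*t^5 + 6.889818*t^4 - 39.645436*t^3 + 476.358*t^2 - 313.090104*t + 8.715148)/(0.001*t^6 - 0.0081*t^5 + 0.13947*t^4 - 0.654723*t^3 + 5.467224*t^2 - 12.446784*t + 60.236288)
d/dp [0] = 0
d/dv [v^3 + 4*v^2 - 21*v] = 3*v^2 + 8*v - 21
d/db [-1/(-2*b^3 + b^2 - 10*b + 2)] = 2*(-3*b^2 + b - 5)/(2*b^3 - b^2 + 10*b - 2)^2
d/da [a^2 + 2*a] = 2*a + 2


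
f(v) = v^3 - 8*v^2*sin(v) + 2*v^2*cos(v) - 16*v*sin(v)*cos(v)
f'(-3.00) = 149.78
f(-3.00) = -27.95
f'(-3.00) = 149.78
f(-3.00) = -27.95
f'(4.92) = 236.42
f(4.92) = 334.44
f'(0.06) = -1.75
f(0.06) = -0.05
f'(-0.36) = 5.74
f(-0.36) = -1.34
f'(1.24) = -8.71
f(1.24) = -14.82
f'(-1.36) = -32.93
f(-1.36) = 8.28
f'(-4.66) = 32.99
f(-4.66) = -280.85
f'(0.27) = -8.31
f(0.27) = -1.11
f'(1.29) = -7.09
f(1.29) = -15.22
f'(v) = -2*v^2*sin(v) - 8*v^2*cos(v) + 3*v^2 + 16*v*sin(v)^2 - 16*v*sin(v) - 16*v*cos(v)^2 + 4*v*cos(v) - 16*sin(v)*cos(v)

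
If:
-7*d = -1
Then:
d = 1/7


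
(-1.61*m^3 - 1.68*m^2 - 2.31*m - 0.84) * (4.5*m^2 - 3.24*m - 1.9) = -7.245*m^5 - 2.3436*m^4 - 1.8928*m^3 + 6.8964*m^2 + 7.1106*m + 1.596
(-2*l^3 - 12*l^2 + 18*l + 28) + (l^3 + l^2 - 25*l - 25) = -l^3 - 11*l^2 - 7*l + 3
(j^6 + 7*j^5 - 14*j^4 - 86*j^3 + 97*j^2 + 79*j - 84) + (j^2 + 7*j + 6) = j^6 + 7*j^5 - 14*j^4 - 86*j^3 + 98*j^2 + 86*j - 78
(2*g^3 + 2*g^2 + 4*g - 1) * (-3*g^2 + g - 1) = -6*g^5 - 4*g^4 - 12*g^3 + 5*g^2 - 5*g + 1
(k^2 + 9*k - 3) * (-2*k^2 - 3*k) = -2*k^4 - 21*k^3 - 21*k^2 + 9*k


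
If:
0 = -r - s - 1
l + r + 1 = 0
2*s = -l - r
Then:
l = 1/2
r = -3/2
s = 1/2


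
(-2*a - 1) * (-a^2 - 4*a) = 2*a^3 + 9*a^2 + 4*a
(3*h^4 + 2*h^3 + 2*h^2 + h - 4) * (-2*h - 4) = -6*h^5 - 16*h^4 - 12*h^3 - 10*h^2 + 4*h + 16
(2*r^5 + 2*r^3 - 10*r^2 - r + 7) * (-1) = -2*r^5 - 2*r^3 + 10*r^2 + r - 7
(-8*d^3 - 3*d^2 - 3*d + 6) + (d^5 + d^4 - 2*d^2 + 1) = d^5 + d^4 - 8*d^3 - 5*d^2 - 3*d + 7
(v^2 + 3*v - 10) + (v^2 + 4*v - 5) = 2*v^2 + 7*v - 15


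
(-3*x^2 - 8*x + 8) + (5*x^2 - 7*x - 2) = 2*x^2 - 15*x + 6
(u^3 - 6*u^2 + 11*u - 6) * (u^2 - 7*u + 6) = u^5 - 13*u^4 + 59*u^3 - 119*u^2 + 108*u - 36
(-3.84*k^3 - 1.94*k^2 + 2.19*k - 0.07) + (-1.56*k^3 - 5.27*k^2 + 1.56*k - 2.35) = -5.4*k^3 - 7.21*k^2 + 3.75*k - 2.42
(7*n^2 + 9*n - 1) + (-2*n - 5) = 7*n^2 + 7*n - 6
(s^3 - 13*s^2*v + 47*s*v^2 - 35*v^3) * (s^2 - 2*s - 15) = s^5 - 13*s^4*v - 2*s^4 + 47*s^3*v^2 + 26*s^3*v - 15*s^3 - 35*s^2*v^3 - 94*s^2*v^2 + 195*s^2*v + 70*s*v^3 - 705*s*v^2 + 525*v^3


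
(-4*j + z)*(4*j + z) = -16*j^2 + z^2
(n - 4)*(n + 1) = n^2 - 3*n - 4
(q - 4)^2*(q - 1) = q^3 - 9*q^2 + 24*q - 16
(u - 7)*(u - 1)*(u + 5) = u^3 - 3*u^2 - 33*u + 35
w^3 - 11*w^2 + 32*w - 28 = (w - 7)*(w - 2)^2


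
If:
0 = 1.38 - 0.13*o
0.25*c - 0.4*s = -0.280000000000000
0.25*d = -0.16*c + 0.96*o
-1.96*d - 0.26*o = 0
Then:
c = 65.89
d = -1.41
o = 10.62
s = 41.88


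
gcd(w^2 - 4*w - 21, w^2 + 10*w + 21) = w + 3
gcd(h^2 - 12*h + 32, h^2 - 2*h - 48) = h - 8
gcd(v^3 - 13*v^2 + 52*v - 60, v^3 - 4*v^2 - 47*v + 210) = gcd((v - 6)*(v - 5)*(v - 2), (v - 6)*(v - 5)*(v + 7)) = v^2 - 11*v + 30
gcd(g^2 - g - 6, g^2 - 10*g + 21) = g - 3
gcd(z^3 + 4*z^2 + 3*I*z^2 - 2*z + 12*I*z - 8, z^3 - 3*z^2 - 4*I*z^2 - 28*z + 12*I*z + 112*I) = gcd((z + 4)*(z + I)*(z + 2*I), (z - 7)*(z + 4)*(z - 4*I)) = z + 4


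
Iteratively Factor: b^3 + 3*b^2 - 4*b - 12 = (b + 3)*(b^2 - 4) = (b + 2)*(b + 3)*(b - 2)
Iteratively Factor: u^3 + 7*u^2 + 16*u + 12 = (u + 2)*(u^2 + 5*u + 6) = (u + 2)*(u + 3)*(u + 2)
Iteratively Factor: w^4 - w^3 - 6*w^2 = (w)*(w^3 - w^2 - 6*w) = w^2*(w^2 - w - 6) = w^2*(w - 3)*(w + 2)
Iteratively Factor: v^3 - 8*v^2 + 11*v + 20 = (v - 5)*(v^2 - 3*v - 4) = (v - 5)*(v + 1)*(v - 4)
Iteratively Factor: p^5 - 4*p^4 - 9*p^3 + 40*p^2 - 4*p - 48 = (p - 4)*(p^4 - 9*p^2 + 4*p + 12) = (p - 4)*(p + 3)*(p^3 - 3*p^2 + 4) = (p - 4)*(p - 2)*(p + 3)*(p^2 - p - 2) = (p - 4)*(p - 2)^2*(p + 3)*(p + 1)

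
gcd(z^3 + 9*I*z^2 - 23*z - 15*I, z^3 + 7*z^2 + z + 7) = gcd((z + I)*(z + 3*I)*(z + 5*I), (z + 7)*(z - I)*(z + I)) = z + I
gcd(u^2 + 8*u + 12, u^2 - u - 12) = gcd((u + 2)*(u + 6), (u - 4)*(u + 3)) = 1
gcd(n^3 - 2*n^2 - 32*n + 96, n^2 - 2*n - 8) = n - 4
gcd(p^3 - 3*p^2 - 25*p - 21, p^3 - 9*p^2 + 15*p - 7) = p - 7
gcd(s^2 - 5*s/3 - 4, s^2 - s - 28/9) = s + 4/3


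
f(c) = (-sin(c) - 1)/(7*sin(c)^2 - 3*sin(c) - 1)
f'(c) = (-14*sin(c)*cos(c) + 3*cos(c))*(-sin(c) - 1)/(7*sin(c)^2 - 3*sin(c) - 1)^2 - cos(c)/(7*sin(c)^2 - 3*sin(c) - 1) = (7*sin(c)^2 + 14*sin(c) - 2)*cos(c)/(-7*sin(c)^2 + 3*sin(c) + 1)^2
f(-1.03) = -0.02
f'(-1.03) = -0.10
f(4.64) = -0.00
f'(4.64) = 0.01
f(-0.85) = -0.05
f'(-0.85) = -0.21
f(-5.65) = 4.91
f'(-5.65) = 66.97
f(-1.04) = -0.02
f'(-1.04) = -0.10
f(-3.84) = 47.13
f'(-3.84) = -6235.20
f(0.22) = 0.92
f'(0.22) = 0.78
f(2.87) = 0.97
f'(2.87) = -1.29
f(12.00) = -0.18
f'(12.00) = -0.92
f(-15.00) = -0.09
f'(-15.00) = 0.40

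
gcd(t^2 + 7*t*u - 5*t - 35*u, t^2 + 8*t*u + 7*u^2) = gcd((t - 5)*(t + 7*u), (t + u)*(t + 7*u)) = t + 7*u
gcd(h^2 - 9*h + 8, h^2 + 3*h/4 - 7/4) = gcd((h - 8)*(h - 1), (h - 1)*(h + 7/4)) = h - 1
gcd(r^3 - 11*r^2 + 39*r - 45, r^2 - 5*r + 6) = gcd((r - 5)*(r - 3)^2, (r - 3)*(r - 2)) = r - 3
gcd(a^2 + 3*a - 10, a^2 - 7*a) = 1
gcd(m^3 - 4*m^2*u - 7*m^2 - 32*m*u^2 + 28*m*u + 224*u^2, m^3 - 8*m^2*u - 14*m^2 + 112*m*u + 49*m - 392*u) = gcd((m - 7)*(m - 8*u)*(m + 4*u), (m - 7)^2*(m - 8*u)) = -m^2 + 8*m*u + 7*m - 56*u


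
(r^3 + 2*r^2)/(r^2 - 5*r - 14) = r^2/(r - 7)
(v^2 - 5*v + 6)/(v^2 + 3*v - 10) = (v - 3)/(v + 5)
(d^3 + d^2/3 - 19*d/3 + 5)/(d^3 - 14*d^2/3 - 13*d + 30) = (d - 1)/(d - 6)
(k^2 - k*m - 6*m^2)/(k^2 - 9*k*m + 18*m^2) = (k + 2*m)/(k - 6*m)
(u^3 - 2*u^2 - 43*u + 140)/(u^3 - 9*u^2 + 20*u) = (u + 7)/u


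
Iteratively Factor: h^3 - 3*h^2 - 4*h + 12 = (h - 2)*(h^2 - h - 6) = (h - 2)*(h + 2)*(h - 3)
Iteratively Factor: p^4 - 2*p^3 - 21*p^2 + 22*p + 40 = (p - 2)*(p^3 - 21*p - 20) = (p - 5)*(p - 2)*(p^2 + 5*p + 4) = (p - 5)*(p - 2)*(p + 1)*(p + 4)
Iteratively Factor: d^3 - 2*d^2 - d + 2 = (d + 1)*(d^2 - 3*d + 2) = (d - 2)*(d + 1)*(d - 1)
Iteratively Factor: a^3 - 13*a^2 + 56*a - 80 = (a - 4)*(a^2 - 9*a + 20) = (a - 4)^2*(a - 5)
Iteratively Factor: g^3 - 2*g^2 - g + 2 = (g + 1)*(g^2 - 3*g + 2) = (g - 1)*(g + 1)*(g - 2)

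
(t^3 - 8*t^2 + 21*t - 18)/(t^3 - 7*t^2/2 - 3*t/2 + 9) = 2*(t - 3)/(2*t + 3)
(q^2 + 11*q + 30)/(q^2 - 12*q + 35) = (q^2 + 11*q + 30)/(q^2 - 12*q + 35)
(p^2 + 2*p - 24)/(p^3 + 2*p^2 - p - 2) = (p^2 + 2*p - 24)/(p^3 + 2*p^2 - p - 2)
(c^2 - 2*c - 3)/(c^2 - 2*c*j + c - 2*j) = (c - 3)/(c - 2*j)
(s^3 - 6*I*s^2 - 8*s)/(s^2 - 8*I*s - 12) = s*(s - 4*I)/(s - 6*I)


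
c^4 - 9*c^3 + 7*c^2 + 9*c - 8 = (c - 8)*(c - 1)^2*(c + 1)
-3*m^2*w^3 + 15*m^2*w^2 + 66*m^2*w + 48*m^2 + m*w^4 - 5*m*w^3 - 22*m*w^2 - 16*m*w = (-3*m + w)*(w - 8)*(w + 2)*(m*w + m)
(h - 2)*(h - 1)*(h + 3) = h^3 - 7*h + 6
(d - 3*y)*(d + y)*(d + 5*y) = d^3 + 3*d^2*y - 13*d*y^2 - 15*y^3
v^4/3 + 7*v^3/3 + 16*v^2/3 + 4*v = v*(v/3 + 1)*(v + 2)^2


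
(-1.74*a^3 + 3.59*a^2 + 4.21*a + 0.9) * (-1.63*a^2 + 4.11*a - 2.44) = 2.8362*a^5 - 13.0031*a^4 + 12.1382*a^3 + 7.0765*a^2 - 6.5734*a - 2.196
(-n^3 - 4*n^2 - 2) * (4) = -4*n^3 - 16*n^2 - 8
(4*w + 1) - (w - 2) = 3*w + 3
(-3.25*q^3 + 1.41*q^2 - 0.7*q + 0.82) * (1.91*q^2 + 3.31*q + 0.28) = -6.2075*q^5 - 8.0644*q^4 + 2.4201*q^3 - 0.356*q^2 + 2.5182*q + 0.2296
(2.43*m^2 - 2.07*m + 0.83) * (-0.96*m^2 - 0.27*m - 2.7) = -2.3328*m^4 + 1.3311*m^3 - 6.7989*m^2 + 5.3649*m - 2.241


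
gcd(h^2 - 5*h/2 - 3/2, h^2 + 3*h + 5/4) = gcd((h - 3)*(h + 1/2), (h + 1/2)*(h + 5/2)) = h + 1/2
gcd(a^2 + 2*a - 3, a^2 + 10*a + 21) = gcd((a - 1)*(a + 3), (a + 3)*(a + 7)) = a + 3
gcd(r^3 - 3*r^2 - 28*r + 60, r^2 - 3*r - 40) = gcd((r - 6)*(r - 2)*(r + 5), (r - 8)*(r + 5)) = r + 5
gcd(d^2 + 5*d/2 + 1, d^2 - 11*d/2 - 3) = d + 1/2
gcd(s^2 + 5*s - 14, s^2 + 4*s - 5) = 1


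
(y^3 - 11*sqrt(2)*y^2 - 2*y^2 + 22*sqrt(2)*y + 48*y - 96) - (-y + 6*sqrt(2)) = y^3 - 11*sqrt(2)*y^2 - 2*y^2 + 22*sqrt(2)*y + 49*y - 96 - 6*sqrt(2)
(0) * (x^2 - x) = 0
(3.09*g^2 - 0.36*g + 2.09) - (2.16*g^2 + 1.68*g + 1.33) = 0.93*g^2 - 2.04*g + 0.76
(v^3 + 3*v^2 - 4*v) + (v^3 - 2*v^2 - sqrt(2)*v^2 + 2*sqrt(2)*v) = 2*v^3 - sqrt(2)*v^2 + v^2 - 4*v + 2*sqrt(2)*v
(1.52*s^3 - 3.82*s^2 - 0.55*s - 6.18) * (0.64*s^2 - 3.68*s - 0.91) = 0.9728*s^5 - 8.0384*s^4 + 12.3224*s^3 + 1.545*s^2 + 23.2429*s + 5.6238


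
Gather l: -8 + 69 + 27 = 88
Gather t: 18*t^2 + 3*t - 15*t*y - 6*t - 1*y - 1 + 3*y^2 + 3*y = 18*t^2 + t*(-15*y - 3) + 3*y^2 + 2*y - 1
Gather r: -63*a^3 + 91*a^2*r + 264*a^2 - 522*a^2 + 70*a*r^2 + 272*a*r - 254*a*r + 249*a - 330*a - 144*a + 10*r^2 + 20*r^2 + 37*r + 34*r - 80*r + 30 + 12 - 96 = -63*a^3 - 258*a^2 - 225*a + r^2*(70*a + 30) + r*(91*a^2 + 18*a - 9) - 54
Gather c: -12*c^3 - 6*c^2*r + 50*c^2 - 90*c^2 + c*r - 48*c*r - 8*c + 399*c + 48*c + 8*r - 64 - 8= -12*c^3 + c^2*(-6*r - 40) + c*(439 - 47*r) + 8*r - 72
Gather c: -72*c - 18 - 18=-72*c - 36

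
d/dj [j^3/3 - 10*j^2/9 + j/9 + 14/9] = j^2 - 20*j/9 + 1/9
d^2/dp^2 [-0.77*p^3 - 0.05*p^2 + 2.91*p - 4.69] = -4.62*p - 0.1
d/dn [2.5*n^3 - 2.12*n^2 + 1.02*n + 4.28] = 7.5*n^2 - 4.24*n + 1.02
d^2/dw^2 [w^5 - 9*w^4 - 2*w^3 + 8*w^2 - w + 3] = 20*w^3 - 108*w^2 - 12*w + 16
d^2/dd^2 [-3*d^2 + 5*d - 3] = -6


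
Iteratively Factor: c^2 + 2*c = (c)*(c + 2)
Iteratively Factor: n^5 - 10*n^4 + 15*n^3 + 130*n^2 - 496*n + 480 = (n - 3)*(n^4 - 7*n^3 - 6*n^2 + 112*n - 160) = (n - 3)*(n - 2)*(n^3 - 5*n^2 - 16*n + 80) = (n - 3)*(n - 2)*(n + 4)*(n^2 - 9*n + 20) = (n - 5)*(n - 3)*(n - 2)*(n + 4)*(n - 4)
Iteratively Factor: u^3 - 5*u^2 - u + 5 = (u + 1)*(u^2 - 6*u + 5) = (u - 1)*(u + 1)*(u - 5)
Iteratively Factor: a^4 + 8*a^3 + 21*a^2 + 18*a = (a)*(a^3 + 8*a^2 + 21*a + 18) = a*(a + 3)*(a^2 + 5*a + 6) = a*(a + 2)*(a + 3)*(a + 3)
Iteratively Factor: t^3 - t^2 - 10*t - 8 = (t + 2)*(t^2 - 3*t - 4) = (t - 4)*(t + 2)*(t + 1)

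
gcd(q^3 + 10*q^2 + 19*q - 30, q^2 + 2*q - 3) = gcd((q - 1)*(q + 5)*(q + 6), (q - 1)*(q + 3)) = q - 1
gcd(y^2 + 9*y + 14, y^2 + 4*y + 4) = y + 2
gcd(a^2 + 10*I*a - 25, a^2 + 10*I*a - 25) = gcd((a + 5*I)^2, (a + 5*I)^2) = a^2 + 10*I*a - 25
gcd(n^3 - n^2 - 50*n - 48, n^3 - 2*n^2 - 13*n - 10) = n + 1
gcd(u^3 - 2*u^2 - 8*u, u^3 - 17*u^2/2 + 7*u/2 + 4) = 1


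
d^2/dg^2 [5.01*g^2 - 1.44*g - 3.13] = 10.0200000000000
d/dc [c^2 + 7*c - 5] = 2*c + 7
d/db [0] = 0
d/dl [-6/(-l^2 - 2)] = -12*l/(l^2 + 2)^2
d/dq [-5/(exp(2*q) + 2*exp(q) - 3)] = 10*(exp(q) + 1)*exp(q)/(exp(2*q) + 2*exp(q) - 3)^2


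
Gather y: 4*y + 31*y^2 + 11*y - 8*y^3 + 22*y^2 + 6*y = -8*y^3 + 53*y^2 + 21*y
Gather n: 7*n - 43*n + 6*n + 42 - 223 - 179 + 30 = -30*n - 330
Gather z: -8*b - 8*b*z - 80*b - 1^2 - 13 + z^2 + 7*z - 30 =-88*b + z^2 + z*(7 - 8*b) - 44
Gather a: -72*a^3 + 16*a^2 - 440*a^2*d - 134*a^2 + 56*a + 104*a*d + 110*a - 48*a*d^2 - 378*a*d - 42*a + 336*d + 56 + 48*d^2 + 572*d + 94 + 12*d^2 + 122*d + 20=-72*a^3 + a^2*(-440*d - 118) + a*(-48*d^2 - 274*d + 124) + 60*d^2 + 1030*d + 170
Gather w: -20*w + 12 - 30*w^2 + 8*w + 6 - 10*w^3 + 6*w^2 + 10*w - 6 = -10*w^3 - 24*w^2 - 2*w + 12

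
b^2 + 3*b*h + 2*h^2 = (b + h)*(b + 2*h)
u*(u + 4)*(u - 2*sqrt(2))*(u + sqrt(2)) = u^4 - sqrt(2)*u^3 + 4*u^3 - 4*sqrt(2)*u^2 - 4*u^2 - 16*u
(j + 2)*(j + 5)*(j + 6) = j^3 + 13*j^2 + 52*j + 60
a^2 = a^2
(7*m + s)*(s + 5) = 7*m*s + 35*m + s^2 + 5*s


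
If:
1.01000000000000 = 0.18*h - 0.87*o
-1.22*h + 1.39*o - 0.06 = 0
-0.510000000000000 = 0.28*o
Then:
No Solution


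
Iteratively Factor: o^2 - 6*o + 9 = (o - 3)*(o - 3)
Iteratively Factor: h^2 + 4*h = (h)*(h + 4)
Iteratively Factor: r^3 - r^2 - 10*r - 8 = (r + 1)*(r^2 - 2*r - 8) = (r - 4)*(r + 1)*(r + 2)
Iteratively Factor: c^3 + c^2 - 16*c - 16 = (c + 4)*(c^2 - 3*c - 4) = (c - 4)*(c + 4)*(c + 1)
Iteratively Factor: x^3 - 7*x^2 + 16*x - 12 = (x - 2)*(x^2 - 5*x + 6) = (x - 3)*(x - 2)*(x - 2)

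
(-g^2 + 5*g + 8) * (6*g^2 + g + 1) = -6*g^4 + 29*g^3 + 52*g^2 + 13*g + 8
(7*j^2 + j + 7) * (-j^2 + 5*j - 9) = -7*j^4 + 34*j^3 - 65*j^2 + 26*j - 63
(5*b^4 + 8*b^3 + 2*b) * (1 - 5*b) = -25*b^5 - 35*b^4 + 8*b^3 - 10*b^2 + 2*b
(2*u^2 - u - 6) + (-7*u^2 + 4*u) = -5*u^2 + 3*u - 6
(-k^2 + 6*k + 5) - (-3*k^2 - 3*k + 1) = 2*k^2 + 9*k + 4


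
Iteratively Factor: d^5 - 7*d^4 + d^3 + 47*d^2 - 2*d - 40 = (d - 4)*(d^4 - 3*d^3 - 11*d^2 + 3*d + 10) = (d - 4)*(d + 2)*(d^3 - 5*d^2 - d + 5) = (d - 4)*(d + 1)*(d + 2)*(d^2 - 6*d + 5) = (d - 4)*(d - 1)*(d + 1)*(d + 2)*(d - 5)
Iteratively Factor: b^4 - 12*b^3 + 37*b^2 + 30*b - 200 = (b - 5)*(b^3 - 7*b^2 + 2*b + 40) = (b - 5)*(b - 4)*(b^2 - 3*b - 10) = (b - 5)*(b - 4)*(b + 2)*(b - 5)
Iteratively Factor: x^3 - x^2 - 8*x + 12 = (x + 3)*(x^2 - 4*x + 4) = (x - 2)*(x + 3)*(x - 2)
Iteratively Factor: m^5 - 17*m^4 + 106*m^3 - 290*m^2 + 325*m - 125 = (m - 5)*(m^4 - 12*m^3 + 46*m^2 - 60*m + 25) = (m - 5)^2*(m^3 - 7*m^2 + 11*m - 5) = (m - 5)^3*(m^2 - 2*m + 1) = (m - 5)^3*(m - 1)*(m - 1)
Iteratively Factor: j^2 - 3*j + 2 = (j - 1)*(j - 2)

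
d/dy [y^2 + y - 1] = 2*y + 1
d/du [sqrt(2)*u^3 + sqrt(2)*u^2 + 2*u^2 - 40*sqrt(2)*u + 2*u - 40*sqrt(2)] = 3*sqrt(2)*u^2 + 2*sqrt(2)*u + 4*u - 40*sqrt(2) + 2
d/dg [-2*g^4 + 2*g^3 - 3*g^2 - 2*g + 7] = -8*g^3 + 6*g^2 - 6*g - 2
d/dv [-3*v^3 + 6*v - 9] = 6 - 9*v^2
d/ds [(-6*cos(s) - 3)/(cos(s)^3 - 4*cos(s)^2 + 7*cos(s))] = 3*(-4*cos(s)^3 + 5*cos(s)^2 + 8*cos(s) - 7)*sin(s)/((sin(s)^2 + 4*cos(s) - 8)^2*cos(s)^2)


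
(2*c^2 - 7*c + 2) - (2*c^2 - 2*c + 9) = -5*c - 7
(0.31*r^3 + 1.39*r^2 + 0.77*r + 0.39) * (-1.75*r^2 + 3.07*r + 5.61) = -0.5425*r^5 - 1.4808*r^4 + 4.6589*r^3 + 9.4793*r^2 + 5.517*r + 2.1879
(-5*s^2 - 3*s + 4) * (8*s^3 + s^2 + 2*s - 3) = -40*s^5 - 29*s^4 + 19*s^3 + 13*s^2 + 17*s - 12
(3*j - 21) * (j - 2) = 3*j^2 - 27*j + 42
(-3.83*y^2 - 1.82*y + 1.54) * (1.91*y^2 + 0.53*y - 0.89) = -7.3153*y^4 - 5.5061*y^3 + 5.3855*y^2 + 2.436*y - 1.3706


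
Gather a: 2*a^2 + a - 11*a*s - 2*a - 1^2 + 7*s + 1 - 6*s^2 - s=2*a^2 + a*(-11*s - 1) - 6*s^2 + 6*s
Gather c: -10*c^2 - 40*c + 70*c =-10*c^2 + 30*c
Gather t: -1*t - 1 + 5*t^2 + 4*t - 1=5*t^2 + 3*t - 2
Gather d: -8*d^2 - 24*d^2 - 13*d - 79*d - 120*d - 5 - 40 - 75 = -32*d^2 - 212*d - 120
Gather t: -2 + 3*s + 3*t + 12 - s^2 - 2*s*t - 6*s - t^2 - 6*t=-s^2 - 3*s - t^2 + t*(-2*s - 3) + 10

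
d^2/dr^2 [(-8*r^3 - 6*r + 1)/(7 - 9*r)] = 6*(216*r^3 - 504*r^2 + 392*r + 99)/(729*r^3 - 1701*r^2 + 1323*r - 343)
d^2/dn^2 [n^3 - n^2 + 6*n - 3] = 6*n - 2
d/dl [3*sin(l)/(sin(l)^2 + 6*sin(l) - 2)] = 3*(cos(l)^2 - 3)*cos(l)/(sin(l)^2 + 6*sin(l) - 2)^2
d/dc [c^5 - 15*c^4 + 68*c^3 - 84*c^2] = c*(5*c^3 - 60*c^2 + 204*c - 168)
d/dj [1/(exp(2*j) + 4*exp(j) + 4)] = 2*(-exp(j) - 2)*exp(j)/(exp(2*j) + 4*exp(j) + 4)^2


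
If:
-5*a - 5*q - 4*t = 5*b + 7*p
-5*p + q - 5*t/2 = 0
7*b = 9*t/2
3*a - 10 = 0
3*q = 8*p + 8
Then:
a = 10/3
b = 559/238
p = -1979/714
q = -5060/1071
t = 559/153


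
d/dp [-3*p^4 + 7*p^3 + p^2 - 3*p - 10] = -12*p^3 + 21*p^2 + 2*p - 3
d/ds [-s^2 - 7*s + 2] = -2*s - 7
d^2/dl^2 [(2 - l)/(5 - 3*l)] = -6/(3*l - 5)^3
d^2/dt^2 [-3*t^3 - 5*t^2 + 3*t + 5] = -18*t - 10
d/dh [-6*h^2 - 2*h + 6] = -12*h - 2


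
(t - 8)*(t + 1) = t^2 - 7*t - 8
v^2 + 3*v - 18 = (v - 3)*(v + 6)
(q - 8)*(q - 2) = q^2 - 10*q + 16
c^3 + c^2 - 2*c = c*(c - 1)*(c + 2)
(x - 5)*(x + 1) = x^2 - 4*x - 5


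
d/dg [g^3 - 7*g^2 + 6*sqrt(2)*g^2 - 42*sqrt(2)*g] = 3*g^2 - 14*g + 12*sqrt(2)*g - 42*sqrt(2)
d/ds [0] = 0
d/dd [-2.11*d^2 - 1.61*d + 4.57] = -4.22*d - 1.61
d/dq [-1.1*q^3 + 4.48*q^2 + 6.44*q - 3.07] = -3.3*q^2 + 8.96*q + 6.44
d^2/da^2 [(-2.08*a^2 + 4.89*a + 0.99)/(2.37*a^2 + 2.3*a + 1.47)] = (1.4210854715202e-14*a^4 + 77.609442*a^3 + 76.843458*a^2 - 69.838686*a - 38.479446)/(13.312053*a^6 + 38.75661*a^5 + 62.382429*a^4 + 60.24482*a^3 + 38.692899*a^2 + 14.91021*a + 3.176523)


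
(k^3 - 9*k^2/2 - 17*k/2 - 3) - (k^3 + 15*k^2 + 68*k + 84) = -39*k^2/2 - 153*k/2 - 87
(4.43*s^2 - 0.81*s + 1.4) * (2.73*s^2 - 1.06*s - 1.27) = 12.0939*s^4 - 6.9071*s^3 - 0.9455*s^2 - 0.4553*s - 1.778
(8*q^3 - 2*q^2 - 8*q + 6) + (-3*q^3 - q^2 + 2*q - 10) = 5*q^3 - 3*q^2 - 6*q - 4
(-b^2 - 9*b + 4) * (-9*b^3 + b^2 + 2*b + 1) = 9*b^5 + 80*b^4 - 47*b^3 - 15*b^2 - b + 4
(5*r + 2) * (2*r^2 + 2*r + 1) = 10*r^3 + 14*r^2 + 9*r + 2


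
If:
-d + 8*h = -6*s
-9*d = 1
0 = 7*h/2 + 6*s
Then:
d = -1/9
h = -2/81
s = 7/486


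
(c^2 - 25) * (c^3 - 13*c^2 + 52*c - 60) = c^5 - 13*c^4 + 27*c^3 + 265*c^2 - 1300*c + 1500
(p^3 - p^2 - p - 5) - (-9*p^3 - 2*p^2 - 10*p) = 10*p^3 + p^2 + 9*p - 5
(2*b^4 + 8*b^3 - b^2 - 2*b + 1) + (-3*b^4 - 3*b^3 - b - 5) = -b^4 + 5*b^3 - b^2 - 3*b - 4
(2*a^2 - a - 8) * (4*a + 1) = 8*a^3 - 2*a^2 - 33*a - 8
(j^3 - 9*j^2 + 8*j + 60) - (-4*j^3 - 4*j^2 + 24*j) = 5*j^3 - 5*j^2 - 16*j + 60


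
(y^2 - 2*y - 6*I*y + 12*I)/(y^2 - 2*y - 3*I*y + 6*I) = (y - 6*I)/(y - 3*I)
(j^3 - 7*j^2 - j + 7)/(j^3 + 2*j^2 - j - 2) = (j - 7)/(j + 2)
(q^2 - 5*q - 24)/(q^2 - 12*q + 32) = (q + 3)/(q - 4)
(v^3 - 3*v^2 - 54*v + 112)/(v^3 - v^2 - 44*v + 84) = (v - 8)/(v - 6)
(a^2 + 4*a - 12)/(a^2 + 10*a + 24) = (a - 2)/(a + 4)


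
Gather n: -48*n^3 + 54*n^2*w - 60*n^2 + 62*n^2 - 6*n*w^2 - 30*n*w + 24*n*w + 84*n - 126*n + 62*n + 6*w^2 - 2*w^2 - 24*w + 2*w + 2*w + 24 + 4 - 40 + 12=-48*n^3 + n^2*(54*w + 2) + n*(-6*w^2 - 6*w + 20) + 4*w^2 - 20*w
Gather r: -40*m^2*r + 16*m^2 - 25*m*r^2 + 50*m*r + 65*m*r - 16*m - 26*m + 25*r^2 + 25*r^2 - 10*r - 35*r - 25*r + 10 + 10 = 16*m^2 - 42*m + r^2*(50 - 25*m) + r*(-40*m^2 + 115*m - 70) + 20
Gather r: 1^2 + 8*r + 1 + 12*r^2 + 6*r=12*r^2 + 14*r + 2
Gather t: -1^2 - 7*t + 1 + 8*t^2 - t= 8*t^2 - 8*t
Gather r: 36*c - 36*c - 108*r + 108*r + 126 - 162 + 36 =0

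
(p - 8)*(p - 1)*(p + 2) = p^3 - 7*p^2 - 10*p + 16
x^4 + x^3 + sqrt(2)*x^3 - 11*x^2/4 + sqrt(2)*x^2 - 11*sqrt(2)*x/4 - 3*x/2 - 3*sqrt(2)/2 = (x - 3/2)*(x + 1/2)*(x + 2)*(x + sqrt(2))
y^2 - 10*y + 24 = (y - 6)*(y - 4)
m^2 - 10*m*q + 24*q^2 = (m - 6*q)*(m - 4*q)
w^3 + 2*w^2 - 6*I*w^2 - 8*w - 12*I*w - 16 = (w + 2)*(w - 4*I)*(w - 2*I)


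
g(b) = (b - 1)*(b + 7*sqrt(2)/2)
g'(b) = 2*b - 1 + 7*sqrt(2)/2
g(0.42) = -3.11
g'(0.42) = 4.79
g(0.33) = -3.54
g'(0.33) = 4.61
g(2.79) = 13.85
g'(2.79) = 9.53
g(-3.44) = -6.70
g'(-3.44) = -2.93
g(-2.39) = -8.68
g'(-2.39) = -0.83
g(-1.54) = -8.66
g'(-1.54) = 0.87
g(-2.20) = -8.80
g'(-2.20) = -0.45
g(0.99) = -0.06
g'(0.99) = 5.93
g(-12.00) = 91.65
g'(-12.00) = -20.05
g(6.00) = 54.75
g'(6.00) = 15.95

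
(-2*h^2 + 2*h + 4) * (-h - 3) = 2*h^3 + 4*h^2 - 10*h - 12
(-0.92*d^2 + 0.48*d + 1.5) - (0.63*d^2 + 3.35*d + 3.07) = -1.55*d^2 - 2.87*d - 1.57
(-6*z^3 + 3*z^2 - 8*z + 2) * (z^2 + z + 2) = -6*z^5 - 3*z^4 - 17*z^3 - 14*z + 4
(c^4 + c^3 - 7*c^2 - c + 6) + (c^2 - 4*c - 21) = c^4 + c^3 - 6*c^2 - 5*c - 15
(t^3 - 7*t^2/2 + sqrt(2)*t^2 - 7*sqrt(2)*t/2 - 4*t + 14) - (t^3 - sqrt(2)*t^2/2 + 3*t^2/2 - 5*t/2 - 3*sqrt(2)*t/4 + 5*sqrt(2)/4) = -5*t^2 + 3*sqrt(2)*t^2/2 - 11*sqrt(2)*t/4 - 3*t/2 - 5*sqrt(2)/4 + 14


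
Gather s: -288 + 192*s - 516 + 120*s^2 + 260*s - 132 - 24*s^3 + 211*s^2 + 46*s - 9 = -24*s^3 + 331*s^2 + 498*s - 945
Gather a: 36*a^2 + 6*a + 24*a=36*a^2 + 30*a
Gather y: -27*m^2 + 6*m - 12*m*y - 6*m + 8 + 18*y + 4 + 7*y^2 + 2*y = -27*m^2 + 7*y^2 + y*(20 - 12*m) + 12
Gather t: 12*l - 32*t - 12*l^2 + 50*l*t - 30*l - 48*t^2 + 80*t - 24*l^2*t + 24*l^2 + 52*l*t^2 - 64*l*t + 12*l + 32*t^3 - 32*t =12*l^2 - 6*l + 32*t^3 + t^2*(52*l - 48) + t*(-24*l^2 - 14*l + 16)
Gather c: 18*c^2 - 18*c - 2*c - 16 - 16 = 18*c^2 - 20*c - 32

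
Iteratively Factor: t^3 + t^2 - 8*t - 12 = (t + 2)*(t^2 - t - 6) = (t - 3)*(t + 2)*(t + 2)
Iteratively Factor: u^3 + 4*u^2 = (u + 4)*(u^2) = u*(u + 4)*(u)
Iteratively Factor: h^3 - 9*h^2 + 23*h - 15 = (h - 5)*(h^2 - 4*h + 3) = (h - 5)*(h - 3)*(h - 1)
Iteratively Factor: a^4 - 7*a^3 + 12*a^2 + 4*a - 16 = (a + 1)*(a^3 - 8*a^2 + 20*a - 16) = (a - 2)*(a + 1)*(a^2 - 6*a + 8) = (a - 4)*(a - 2)*(a + 1)*(a - 2)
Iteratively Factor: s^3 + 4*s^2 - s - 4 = (s - 1)*(s^2 + 5*s + 4) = (s - 1)*(s + 1)*(s + 4)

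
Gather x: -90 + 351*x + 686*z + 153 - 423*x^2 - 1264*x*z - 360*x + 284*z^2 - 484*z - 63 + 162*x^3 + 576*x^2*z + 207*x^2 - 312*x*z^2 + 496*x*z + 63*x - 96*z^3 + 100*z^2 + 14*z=162*x^3 + x^2*(576*z - 216) + x*(-312*z^2 - 768*z + 54) - 96*z^3 + 384*z^2 + 216*z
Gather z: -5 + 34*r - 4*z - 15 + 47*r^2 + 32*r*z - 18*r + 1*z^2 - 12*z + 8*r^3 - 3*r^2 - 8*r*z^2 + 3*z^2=8*r^3 + 44*r^2 + 16*r + z^2*(4 - 8*r) + z*(32*r - 16) - 20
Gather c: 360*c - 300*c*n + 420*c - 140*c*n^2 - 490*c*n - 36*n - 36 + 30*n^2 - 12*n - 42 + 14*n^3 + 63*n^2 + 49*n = c*(-140*n^2 - 790*n + 780) + 14*n^3 + 93*n^2 + n - 78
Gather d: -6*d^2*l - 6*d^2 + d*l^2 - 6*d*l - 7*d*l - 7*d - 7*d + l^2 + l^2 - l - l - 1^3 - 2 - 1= d^2*(-6*l - 6) + d*(l^2 - 13*l - 14) + 2*l^2 - 2*l - 4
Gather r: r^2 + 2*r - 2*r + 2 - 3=r^2 - 1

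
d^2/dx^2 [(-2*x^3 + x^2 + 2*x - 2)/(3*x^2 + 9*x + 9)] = 2*(-13*x^3 - 69*x^2 - 90*x - 21)/(3*(x^6 + 9*x^5 + 36*x^4 + 81*x^3 + 108*x^2 + 81*x + 27))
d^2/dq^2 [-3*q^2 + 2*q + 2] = -6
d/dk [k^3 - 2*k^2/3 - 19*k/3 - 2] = 3*k^2 - 4*k/3 - 19/3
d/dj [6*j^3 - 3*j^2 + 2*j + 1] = 18*j^2 - 6*j + 2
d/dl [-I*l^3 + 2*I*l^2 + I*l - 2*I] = I*(-3*l^2 + 4*l + 1)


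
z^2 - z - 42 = (z - 7)*(z + 6)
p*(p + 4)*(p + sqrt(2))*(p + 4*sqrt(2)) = p^4 + 4*p^3 + 5*sqrt(2)*p^3 + 8*p^2 + 20*sqrt(2)*p^2 + 32*p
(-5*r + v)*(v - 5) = -5*r*v + 25*r + v^2 - 5*v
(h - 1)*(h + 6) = h^2 + 5*h - 6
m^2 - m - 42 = (m - 7)*(m + 6)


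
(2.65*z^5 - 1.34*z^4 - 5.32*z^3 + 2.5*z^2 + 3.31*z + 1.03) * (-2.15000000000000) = -5.6975*z^5 + 2.881*z^4 + 11.438*z^3 - 5.375*z^2 - 7.1165*z - 2.2145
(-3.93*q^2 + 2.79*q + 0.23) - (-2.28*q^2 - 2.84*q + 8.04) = -1.65*q^2 + 5.63*q - 7.81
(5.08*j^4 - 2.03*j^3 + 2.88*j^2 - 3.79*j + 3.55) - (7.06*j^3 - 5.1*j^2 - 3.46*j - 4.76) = 5.08*j^4 - 9.09*j^3 + 7.98*j^2 - 0.33*j + 8.31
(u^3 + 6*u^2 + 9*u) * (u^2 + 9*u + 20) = u^5 + 15*u^4 + 83*u^3 + 201*u^2 + 180*u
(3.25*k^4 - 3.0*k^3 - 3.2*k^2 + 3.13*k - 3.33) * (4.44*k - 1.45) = 14.43*k^5 - 18.0325*k^4 - 9.858*k^3 + 18.5372*k^2 - 19.3237*k + 4.8285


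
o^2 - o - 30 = (o - 6)*(o + 5)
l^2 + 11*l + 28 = (l + 4)*(l + 7)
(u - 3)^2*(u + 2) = u^3 - 4*u^2 - 3*u + 18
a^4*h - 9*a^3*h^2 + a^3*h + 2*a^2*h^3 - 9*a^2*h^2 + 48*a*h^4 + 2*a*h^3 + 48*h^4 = (a - 8*h)*(a - 3*h)*(a + 2*h)*(a*h + h)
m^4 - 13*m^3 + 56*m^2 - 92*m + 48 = (m - 6)*(m - 4)*(m - 2)*(m - 1)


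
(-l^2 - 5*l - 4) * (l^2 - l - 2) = -l^4 - 4*l^3 + 3*l^2 + 14*l + 8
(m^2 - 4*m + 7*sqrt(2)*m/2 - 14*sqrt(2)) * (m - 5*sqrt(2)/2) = m^3 - 4*m^2 + sqrt(2)*m^2 - 35*m/2 - 4*sqrt(2)*m + 70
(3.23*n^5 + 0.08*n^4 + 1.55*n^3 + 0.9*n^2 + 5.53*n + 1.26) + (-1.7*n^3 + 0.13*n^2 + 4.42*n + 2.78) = 3.23*n^5 + 0.08*n^4 - 0.15*n^3 + 1.03*n^2 + 9.95*n + 4.04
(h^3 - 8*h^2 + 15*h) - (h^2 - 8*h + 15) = h^3 - 9*h^2 + 23*h - 15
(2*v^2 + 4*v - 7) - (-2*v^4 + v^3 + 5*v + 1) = 2*v^4 - v^3 + 2*v^2 - v - 8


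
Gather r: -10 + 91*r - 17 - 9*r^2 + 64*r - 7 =-9*r^2 + 155*r - 34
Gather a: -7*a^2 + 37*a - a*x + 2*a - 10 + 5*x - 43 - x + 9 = -7*a^2 + a*(39 - x) + 4*x - 44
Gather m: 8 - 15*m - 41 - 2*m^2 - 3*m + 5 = -2*m^2 - 18*m - 28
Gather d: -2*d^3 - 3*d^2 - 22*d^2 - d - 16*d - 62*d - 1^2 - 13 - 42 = -2*d^3 - 25*d^2 - 79*d - 56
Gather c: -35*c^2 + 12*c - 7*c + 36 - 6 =-35*c^2 + 5*c + 30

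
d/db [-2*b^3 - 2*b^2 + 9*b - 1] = -6*b^2 - 4*b + 9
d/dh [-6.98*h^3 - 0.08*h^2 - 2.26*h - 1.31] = -20.94*h^2 - 0.16*h - 2.26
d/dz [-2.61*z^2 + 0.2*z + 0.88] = 0.2 - 5.22*z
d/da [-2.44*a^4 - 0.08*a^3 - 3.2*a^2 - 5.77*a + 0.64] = -9.76*a^3 - 0.24*a^2 - 6.4*a - 5.77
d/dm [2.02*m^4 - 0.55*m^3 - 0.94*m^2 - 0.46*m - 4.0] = 8.08*m^3 - 1.65*m^2 - 1.88*m - 0.46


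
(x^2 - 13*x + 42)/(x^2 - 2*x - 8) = (-x^2 + 13*x - 42)/(-x^2 + 2*x + 8)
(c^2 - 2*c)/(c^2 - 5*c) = (c - 2)/(c - 5)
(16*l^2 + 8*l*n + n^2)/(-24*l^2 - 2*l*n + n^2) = (-4*l - n)/(6*l - n)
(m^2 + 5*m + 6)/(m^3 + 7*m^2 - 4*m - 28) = (m + 3)/(m^2 + 5*m - 14)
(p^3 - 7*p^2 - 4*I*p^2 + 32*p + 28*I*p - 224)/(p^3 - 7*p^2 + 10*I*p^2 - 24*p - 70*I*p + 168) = (p - 8*I)/(p + 6*I)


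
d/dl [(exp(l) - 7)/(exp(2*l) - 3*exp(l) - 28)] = -exp(l)/(exp(2*l) + 8*exp(l) + 16)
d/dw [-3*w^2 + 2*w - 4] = 2 - 6*w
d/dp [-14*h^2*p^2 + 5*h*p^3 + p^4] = p*(-28*h^2 + 15*h*p + 4*p^2)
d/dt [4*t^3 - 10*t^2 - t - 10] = 12*t^2 - 20*t - 1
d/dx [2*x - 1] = 2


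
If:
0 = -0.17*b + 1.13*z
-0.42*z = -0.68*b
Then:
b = 0.00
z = 0.00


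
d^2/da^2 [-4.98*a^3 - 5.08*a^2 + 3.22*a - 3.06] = -29.88*a - 10.16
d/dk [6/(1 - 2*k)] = 12/(2*k - 1)^2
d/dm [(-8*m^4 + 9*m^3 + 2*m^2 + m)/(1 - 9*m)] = (216*m^4 - 194*m^3 + 9*m^2 + 4*m + 1)/(81*m^2 - 18*m + 1)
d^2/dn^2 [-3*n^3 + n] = -18*n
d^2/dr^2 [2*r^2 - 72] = 4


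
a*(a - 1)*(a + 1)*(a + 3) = a^4 + 3*a^3 - a^2 - 3*a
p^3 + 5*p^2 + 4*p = p*(p + 1)*(p + 4)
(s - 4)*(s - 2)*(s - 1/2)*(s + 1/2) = s^4 - 6*s^3 + 31*s^2/4 + 3*s/2 - 2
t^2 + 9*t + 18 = (t + 3)*(t + 6)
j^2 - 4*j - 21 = (j - 7)*(j + 3)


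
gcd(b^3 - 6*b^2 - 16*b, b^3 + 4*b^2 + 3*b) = b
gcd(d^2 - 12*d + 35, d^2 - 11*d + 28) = d - 7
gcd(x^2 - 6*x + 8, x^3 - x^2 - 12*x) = x - 4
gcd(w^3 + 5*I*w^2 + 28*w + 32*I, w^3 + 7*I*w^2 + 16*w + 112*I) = w - 4*I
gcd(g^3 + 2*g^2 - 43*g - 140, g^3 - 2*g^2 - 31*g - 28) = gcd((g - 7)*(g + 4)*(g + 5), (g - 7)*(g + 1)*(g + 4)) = g^2 - 3*g - 28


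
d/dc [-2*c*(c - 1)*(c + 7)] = -6*c^2 - 24*c + 14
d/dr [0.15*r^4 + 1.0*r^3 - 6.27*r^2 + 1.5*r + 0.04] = 0.6*r^3 + 3.0*r^2 - 12.54*r + 1.5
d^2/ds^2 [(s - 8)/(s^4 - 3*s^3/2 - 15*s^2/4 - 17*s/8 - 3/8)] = 16*(24*s^3 - 416*s^2 + 1498*s - 1643)/(32*s^8 - 208*s^7 + 224*s^6 + 616*s^5 - 350*s^4 - 1169*s^3 - 819*s^2 - 243*s - 27)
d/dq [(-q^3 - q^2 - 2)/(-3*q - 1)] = 2*(3*q^3 + 3*q^2 + q - 3)/(9*q^2 + 6*q + 1)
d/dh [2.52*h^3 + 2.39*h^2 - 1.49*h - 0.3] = 7.56*h^2 + 4.78*h - 1.49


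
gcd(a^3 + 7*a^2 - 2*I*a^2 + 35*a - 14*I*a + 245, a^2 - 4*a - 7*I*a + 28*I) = a - 7*I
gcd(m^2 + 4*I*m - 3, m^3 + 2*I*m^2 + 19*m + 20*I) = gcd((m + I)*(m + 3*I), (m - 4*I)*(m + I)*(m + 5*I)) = m + I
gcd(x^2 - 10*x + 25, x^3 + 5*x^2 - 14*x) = 1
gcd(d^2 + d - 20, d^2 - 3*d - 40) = d + 5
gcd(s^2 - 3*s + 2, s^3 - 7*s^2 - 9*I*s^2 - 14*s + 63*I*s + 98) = 1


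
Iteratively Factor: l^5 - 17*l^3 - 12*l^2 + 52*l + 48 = (l - 4)*(l^4 + 4*l^3 - l^2 - 16*l - 12) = (l - 4)*(l + 2)*(l^3 + 2*l^2 - 5*l - 6) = (l - 4)*(l + 1)*(l + 2)*(l^2 + l - 6) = (l - 4)*(l - 2)*(l + 1)*(l + 2)*(l + 3)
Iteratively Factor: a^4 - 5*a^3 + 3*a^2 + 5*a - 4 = (a + 1)*(a^3 - 6*a^2 + 9*a - 4) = (a - 1)*(a + 1)*(a^2 - 5*a + 4) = (a - 4)*(a - 1)*(a + 1)*(a - 1)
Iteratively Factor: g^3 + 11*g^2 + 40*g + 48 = (g + 4)*(g^2 + 7*g + 12) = (g + 4)^2*(g + 3)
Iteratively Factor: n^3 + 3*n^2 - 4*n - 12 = (n - 2)*(n^2 + 5*n + 6) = (n - 2)*(n + 2)*(n + 3)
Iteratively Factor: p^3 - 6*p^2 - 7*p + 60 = (p - 5)*(p^2 - p - 12) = (p - 5)*(p + 3)*(p - 4)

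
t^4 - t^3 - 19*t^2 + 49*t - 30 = (t - 3)*(t - 2)*(t - 1)*(t + 5)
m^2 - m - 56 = (m - 8)*(m + 7)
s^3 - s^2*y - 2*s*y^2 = s*(s - 2*y)*(s + y)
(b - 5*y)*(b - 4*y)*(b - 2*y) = b^3 - 11*b^2*y + 38*b*y^2 - 40*y^3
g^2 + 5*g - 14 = (g - 2)*(g + 7)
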